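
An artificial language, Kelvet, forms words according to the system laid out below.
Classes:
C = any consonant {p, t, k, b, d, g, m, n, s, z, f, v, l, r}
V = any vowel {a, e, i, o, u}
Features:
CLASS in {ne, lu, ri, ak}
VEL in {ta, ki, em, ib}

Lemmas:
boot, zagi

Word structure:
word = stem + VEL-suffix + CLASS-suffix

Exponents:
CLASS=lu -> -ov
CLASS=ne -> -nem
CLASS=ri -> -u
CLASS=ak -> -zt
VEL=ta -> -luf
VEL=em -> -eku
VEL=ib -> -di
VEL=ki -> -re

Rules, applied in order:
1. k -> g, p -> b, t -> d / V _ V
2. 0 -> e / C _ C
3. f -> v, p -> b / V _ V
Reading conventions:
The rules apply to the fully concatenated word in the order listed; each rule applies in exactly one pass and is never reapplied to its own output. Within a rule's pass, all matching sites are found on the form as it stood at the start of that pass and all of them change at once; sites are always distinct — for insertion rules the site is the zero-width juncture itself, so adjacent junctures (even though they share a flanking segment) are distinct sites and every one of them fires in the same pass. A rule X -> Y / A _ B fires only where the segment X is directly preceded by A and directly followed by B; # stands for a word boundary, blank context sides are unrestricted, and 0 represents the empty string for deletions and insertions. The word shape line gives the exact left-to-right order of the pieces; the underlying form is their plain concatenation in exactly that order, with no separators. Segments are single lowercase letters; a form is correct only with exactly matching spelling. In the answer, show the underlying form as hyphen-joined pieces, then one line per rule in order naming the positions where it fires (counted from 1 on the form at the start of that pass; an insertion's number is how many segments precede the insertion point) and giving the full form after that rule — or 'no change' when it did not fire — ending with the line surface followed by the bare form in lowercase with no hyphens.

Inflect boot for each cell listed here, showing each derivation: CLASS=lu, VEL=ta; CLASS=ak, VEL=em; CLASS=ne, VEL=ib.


cell CLASS=lu, VEL=ta:
underlying: boot-luf-ov
1. k -> g, p -> b, t -> d / V _ V: no change
2. 0 -> e / C _ C: inserts after position(s) 4: bootelufov
3. f -> v, p -> b / V _ V: fires at position(s) 8: booteluvov
surface: booteluvov

cell CLASS=ak, VEL=em:
underlying: boot-eku-zt
1. k -> g, p -> b, t -> d / V _ V: fires at position(s) 4, 6: boodeguzt
2. 0 -> e / C _ C: inserts after position(s) 8: boodeguzet
3. f -> v, p -> b / V _ V: no change
surface: boodeguzet

cell CLASS=ne, VEL=ib:
underlying: boot-di-nem
1. k -> g, p -> b, t -> d / V _ V: no change
2. 0 -> e / C _ C: inserts after position(s) 4: bootedinem
3. f -> v, p -> b / V _ V: no change
surface: bootedinem


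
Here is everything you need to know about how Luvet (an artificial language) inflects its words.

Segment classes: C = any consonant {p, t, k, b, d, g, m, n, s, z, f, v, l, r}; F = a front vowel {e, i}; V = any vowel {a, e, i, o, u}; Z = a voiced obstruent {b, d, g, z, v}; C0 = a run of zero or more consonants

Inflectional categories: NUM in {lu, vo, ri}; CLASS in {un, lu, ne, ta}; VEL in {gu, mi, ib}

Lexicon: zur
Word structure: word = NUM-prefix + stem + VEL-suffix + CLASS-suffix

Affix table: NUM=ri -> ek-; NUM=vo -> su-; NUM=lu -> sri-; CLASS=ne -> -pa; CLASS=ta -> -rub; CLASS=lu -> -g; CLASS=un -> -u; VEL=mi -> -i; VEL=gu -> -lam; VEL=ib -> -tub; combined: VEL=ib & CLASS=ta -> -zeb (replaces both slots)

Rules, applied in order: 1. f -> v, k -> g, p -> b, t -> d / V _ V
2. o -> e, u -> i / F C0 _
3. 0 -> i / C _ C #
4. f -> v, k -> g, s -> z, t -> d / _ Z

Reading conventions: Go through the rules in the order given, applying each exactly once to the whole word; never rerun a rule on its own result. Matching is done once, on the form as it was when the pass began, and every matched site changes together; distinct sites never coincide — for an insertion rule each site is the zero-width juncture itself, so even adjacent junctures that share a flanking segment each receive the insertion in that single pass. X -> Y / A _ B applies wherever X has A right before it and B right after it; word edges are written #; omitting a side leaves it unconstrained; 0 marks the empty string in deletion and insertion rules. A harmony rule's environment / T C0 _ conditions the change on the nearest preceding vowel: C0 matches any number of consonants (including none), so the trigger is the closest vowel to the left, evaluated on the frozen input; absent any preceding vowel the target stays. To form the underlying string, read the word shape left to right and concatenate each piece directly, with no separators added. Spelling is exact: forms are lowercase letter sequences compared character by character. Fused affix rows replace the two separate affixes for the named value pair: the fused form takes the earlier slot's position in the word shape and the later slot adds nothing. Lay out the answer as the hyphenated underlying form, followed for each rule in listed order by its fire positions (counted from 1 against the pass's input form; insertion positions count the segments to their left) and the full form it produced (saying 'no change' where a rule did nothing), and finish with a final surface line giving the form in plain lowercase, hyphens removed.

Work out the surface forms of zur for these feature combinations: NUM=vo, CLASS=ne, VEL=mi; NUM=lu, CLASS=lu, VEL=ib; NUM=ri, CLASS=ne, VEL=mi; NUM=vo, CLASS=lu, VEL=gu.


cell NUM=vo, CLASS=ne, VEL=mi:
underlying: su-zur-i-pa
1. f -> v, k -> g, p -> b, t -> d / V _ V: fires at position(s) 7: suzuriba
2. o -> e, u -> i / F C0 _: no change
3. 0 -> i / C _ C #: no change
4. f -> v, k -> g, s -> z, t -> d / _ Z: no change
surface: suzuriba

cell NUM=lu, CLASS=lu, VEL=ib:
underlying: sri-zur-tub-g
1. f -> v, k -> g, p -> b, t -> d / V _ V: no change
2. o -> e, u -> i / F C0 _: fires at position(s) 5: srizirtubg
3. 0 -> i / C _ C #: inserts after position(s) 9: srizirtubig
4. f -> v, k -> g, s -> z, t -> d / _ Z: no change
surface: srizirtubig

cell NUM=ri, CLASS=ne, VEL=mi:
underlying: ek-zur-i-pa
1. f -> v, k -> g, p -> b, t -> d / V _ V: fires at position(s) 7: ekzuriba
2. o -> e, u -> i / F C0 _: fires at position(s) 4: ekziriba
3. 0 -> i / C _ C #: no change
4. f -> v, k -> g, s -> z, t -> d / _ Z: fires at position(s) 2: egziriba
surface: egziriba

cell NUM=vo, CLASS=lu, VEL=gu:
underlying: su-zur-lam-g
1. f -> v, k -> g, p -> b, t -> d / V _ V: no change
2. o -> e, u -> i / F C0 _: no change
3. 0 -> i / C _ C #: inserts after position(s) 8: suzurlamig
4. f -> v, k -> g, s -> z, t -> d / _ Z: no change
surface: suzurlamig


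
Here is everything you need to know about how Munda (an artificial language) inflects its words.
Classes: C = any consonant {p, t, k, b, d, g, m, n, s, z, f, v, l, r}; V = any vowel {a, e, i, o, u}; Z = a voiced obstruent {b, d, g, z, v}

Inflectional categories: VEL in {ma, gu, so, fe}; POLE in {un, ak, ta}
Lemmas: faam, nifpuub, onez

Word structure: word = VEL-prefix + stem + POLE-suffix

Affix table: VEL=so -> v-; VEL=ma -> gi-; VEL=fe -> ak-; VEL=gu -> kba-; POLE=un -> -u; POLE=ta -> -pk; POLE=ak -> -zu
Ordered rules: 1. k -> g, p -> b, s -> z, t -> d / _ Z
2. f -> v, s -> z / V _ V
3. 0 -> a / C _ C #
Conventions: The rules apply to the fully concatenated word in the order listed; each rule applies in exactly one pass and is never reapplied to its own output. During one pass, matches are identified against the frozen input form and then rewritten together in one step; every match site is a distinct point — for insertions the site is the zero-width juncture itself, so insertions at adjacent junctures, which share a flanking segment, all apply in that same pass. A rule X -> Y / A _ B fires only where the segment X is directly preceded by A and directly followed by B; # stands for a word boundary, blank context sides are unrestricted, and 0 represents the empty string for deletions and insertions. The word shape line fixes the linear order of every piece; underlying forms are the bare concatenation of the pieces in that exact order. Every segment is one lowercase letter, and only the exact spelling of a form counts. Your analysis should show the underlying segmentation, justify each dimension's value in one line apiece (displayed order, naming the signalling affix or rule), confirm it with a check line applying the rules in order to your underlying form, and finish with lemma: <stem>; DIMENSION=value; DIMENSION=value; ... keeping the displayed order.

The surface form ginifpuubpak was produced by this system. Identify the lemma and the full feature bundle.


underlying: gi-nifpuub-pk
VEL=ma - signalled by the affix gi-
POLE=ta - signalled by the affix -pk
check: ginifpuubpk -> ginifpuubpk -> ginifpuubpk -> ginifpuubpak
lemma: nifpuub; VEL=ma; POLE=ta


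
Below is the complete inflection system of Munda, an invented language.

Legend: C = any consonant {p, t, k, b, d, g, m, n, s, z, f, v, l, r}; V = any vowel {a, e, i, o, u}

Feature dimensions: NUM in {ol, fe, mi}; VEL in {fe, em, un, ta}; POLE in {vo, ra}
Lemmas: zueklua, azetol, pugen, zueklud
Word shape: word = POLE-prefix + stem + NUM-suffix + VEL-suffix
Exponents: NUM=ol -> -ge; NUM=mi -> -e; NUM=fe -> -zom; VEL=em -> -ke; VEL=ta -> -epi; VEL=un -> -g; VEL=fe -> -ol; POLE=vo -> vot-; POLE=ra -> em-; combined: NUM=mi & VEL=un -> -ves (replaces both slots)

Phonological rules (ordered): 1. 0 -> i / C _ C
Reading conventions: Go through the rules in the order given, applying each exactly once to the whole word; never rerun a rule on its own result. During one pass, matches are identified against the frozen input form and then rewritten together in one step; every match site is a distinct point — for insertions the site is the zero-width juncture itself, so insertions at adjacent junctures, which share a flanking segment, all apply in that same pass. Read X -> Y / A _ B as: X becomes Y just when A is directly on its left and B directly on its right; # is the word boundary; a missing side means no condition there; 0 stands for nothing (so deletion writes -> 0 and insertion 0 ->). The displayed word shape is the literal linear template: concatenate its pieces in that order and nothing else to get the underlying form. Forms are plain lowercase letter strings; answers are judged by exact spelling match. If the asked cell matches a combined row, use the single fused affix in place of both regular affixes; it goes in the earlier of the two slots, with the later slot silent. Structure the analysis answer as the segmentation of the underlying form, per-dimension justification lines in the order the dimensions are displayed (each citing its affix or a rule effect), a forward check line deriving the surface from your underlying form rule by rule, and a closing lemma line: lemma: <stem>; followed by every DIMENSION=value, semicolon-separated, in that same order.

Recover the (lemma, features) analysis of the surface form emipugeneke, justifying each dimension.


underlying: em-pugen-e-ke
NUM=mi - signalled by the affix -e
VEL=em - signalled by the affix -ke
POLE=ra - signalled by the affix em-
check: empugeneke -> emipugeneke
lemma: pugen; NUM=mi; VEL=em; POLE=ra


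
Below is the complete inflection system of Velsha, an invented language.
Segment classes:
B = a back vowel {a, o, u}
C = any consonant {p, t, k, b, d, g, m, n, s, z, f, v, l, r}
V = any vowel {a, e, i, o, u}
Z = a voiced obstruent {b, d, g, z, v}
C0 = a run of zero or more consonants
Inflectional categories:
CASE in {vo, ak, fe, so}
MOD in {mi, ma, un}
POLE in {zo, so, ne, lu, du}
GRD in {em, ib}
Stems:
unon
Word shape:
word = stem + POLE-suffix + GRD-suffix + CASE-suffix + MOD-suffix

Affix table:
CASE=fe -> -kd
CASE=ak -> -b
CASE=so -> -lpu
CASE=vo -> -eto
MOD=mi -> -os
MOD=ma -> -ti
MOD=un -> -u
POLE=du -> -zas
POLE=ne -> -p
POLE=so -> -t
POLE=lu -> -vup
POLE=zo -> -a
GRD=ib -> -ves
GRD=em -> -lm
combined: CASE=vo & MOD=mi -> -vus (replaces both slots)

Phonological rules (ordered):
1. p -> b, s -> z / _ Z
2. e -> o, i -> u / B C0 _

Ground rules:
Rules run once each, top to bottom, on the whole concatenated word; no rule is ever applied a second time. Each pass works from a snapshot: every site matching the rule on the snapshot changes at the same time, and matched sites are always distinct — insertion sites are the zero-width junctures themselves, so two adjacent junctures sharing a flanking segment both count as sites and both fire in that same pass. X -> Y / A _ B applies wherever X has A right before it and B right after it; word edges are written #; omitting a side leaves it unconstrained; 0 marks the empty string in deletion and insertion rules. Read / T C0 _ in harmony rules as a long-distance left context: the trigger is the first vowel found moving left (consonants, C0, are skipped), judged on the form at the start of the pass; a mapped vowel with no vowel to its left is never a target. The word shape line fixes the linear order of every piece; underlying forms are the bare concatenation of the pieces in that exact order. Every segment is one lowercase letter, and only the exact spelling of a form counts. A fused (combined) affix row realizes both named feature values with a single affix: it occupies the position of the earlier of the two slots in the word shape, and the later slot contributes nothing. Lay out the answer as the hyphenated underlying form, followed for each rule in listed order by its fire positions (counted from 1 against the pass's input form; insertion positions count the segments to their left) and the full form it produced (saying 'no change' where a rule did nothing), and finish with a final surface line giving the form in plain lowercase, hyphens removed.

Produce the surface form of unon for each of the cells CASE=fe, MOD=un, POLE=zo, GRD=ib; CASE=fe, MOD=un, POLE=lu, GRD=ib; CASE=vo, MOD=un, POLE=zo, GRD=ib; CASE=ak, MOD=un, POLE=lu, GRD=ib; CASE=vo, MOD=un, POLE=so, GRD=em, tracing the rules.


cell CASE=fe, MOD=un, POLE=zo, GRD=ib:
underlying: unon-a-ves-kd-u
1. p -> b, s -> z / _ Z: no change
2. e -> o, i -> u / B C0 _: fires at position(s) 7: unonavoskdu
surface: unonavoskdu

cell CASE=fe, MOD=un, POLE=lu, GRD=ib:
underlying: unon-vup-ves-kd-u
1. p -> b, s -> z / _ Z: fires at position(s) 7: unonvubveskdu
2. e -> o, i -> u / B C0 _: fires at position(s) 9: unonvubvoskdu
surface: unonvubvoskdu

cell CASE=vo, MOD=un, POLE=zo, GRD=ib:
underlying: unon-a-ves-eto-u
1. p -> b, s -> z / _ Z: no change
2. e -> o, i -> u / B C0 _: fires at position(s) 7: unonavosetou
surface: unonavosetou

cell CASE=ak, MOD=un, POLE=lu, GRD=ib:
underlying: unon-vup-ves-b-u
1. p -> b, s -> z / _ Z: fires at position(s) 7, 10: unonvubvezbu
2. e -> o, i -> u / B C0 _: fires at position(s) 9: unonvubvozbu
surface: unonvubvozbu

cell CASE=vo, MOD=un, POLE=so, GRD=em:
underlying: unon-t-lm-eto-u
1. p -> b, s -> z / _ Z: no change
2. e -> o, i -> u / B C0 _: fires at position(s) 8: unontlmotou
surface: unontlmotou


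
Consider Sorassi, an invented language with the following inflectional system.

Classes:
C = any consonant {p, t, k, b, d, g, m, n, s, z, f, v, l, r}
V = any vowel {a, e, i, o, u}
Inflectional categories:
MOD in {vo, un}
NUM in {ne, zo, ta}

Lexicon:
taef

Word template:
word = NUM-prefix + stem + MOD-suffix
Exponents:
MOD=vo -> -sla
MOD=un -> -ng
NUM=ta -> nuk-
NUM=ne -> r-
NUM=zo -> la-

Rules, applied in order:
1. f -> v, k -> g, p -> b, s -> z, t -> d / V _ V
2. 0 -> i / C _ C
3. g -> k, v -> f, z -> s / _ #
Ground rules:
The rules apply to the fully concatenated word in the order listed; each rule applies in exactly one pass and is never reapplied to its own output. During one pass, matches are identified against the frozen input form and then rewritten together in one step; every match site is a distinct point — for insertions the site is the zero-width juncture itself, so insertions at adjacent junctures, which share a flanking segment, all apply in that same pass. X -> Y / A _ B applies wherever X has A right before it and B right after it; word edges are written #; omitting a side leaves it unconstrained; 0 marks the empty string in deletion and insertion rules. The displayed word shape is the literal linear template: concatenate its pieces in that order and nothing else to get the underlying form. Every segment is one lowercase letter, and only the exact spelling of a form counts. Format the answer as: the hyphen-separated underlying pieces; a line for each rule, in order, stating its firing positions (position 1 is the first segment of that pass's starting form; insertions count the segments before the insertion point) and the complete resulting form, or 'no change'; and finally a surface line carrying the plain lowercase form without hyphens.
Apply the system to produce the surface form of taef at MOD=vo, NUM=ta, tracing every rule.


underlying: nuk-taef-sla
1. f -> v, k -> g, p -> b, s -> z, t -> d / V _ V: no change
2. 0 -> i / C _ C: inserts after position(s) 3, 7, 8: nukitaefisila
3. g -> k, v -> f, z -> s / _ #: no change
surface: nukitaefisila


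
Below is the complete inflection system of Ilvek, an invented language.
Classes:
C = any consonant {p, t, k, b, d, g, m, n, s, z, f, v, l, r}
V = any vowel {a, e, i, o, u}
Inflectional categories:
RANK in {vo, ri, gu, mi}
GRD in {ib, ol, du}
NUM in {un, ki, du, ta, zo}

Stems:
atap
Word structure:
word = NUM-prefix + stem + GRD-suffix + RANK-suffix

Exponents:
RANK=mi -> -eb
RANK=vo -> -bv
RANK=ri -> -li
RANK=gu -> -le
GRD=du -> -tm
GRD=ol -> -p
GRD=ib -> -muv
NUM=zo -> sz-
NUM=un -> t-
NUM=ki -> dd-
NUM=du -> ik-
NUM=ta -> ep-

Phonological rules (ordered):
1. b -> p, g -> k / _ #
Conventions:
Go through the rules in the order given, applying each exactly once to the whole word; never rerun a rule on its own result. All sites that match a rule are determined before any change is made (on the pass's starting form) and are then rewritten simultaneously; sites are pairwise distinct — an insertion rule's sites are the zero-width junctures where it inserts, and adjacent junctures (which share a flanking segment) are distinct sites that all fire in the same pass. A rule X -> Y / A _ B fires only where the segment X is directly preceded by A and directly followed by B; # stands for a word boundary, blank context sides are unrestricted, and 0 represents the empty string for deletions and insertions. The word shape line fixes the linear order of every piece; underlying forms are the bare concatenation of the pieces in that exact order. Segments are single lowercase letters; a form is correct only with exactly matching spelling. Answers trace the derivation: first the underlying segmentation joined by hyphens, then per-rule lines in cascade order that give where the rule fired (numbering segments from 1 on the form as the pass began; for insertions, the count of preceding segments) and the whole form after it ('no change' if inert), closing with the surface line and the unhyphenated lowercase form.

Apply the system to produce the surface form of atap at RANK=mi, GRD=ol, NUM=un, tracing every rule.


underlying: t-atap-p-eb
1. b -> p, g -> k / _ #: fires at position(s) 8: tatappep
surface: tatappep


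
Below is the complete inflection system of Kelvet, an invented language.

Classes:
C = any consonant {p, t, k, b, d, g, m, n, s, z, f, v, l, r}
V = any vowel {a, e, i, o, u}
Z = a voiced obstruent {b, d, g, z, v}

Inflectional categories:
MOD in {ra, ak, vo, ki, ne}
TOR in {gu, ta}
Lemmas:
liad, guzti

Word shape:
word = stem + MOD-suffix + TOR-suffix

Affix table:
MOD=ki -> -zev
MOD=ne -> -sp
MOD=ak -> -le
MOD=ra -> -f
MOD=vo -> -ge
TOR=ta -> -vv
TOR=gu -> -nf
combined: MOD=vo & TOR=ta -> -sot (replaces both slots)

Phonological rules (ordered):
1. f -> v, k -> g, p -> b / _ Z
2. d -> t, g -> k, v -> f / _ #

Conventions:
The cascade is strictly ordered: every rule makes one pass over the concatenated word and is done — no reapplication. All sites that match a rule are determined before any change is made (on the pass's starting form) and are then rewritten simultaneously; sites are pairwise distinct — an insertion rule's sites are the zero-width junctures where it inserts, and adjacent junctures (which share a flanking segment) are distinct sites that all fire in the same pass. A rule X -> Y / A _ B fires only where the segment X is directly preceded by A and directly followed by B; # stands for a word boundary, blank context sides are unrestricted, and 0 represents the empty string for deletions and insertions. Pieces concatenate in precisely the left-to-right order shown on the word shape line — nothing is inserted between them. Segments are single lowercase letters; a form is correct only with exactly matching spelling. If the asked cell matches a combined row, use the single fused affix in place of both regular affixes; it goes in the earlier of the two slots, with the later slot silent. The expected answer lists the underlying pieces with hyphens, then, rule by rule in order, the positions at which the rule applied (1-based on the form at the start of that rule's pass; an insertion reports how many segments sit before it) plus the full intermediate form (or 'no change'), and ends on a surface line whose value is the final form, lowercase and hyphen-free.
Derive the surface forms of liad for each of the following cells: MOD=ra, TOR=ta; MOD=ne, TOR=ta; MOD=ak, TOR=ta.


cell MOD=ra, TOR=ta:
underlying: liad-f-vv
1. f -> v, k -> g, p -> b / _ Z: fires at position(s) 5: liadvvv
2. d -> t, g -> k, v -> f / _ #: fires at position(s) 7: liadvvf
surface: liadvvf

cell MOD=ne, TOR=ta:
underlying: liad-sp-vv
1. f -> v, k -> g, p -> b / _ Z: fires at position(s) 6: liadsbvv
2. d -> t, g -> k, v -> f / _ #: fires at position(s) 8: liadsbvf
surface: liadsbvf

cell MOD=ak, TOR=ta:
underlying: liad-le-vv
1. f -> v, k -> g, p -> b / _ Z: no change
2. d -> t, g -> k, v -> f / _ #: fires at position(s) 8: liadlevf
surface: liadlevf


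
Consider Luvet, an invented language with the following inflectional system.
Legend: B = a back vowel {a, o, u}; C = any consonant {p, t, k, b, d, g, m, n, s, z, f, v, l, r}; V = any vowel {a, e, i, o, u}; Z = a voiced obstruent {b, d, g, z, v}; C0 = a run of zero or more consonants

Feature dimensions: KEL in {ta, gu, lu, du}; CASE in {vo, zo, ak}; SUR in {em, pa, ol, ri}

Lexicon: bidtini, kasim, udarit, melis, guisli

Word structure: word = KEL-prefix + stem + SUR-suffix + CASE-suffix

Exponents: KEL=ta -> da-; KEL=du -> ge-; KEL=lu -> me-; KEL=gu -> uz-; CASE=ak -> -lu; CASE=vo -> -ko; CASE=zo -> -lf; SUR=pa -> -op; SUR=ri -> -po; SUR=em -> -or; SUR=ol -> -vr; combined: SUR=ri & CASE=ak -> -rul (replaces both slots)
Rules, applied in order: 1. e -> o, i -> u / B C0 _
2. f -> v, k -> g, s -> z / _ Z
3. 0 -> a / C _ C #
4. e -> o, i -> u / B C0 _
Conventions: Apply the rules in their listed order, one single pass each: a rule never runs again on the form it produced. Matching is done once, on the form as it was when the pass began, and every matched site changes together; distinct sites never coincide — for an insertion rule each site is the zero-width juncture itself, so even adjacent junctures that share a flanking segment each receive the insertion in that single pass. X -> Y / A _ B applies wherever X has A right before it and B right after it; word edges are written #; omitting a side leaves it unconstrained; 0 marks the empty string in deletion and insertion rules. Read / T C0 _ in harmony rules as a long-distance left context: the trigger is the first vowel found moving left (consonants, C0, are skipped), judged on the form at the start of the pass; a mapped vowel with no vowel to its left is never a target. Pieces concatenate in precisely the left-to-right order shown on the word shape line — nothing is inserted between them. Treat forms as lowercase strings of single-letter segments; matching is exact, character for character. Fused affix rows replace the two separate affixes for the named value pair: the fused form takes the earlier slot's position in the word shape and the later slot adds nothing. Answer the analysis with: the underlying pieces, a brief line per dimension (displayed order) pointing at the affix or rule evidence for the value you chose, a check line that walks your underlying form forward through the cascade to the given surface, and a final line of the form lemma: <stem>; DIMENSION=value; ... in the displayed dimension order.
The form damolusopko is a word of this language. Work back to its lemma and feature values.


underlying: da-melis-op-ko
KEL=ta - signalled by the affix da-
CASE=vo - signalled by the affix -ko
SUR=pa - signalled by the affix -op
check: damelisopko -> damolisopko -> damolisopko -> damolisopko -> damolusopko
lemma: melis; KEL=ta; CASE=vo; SUR=pa


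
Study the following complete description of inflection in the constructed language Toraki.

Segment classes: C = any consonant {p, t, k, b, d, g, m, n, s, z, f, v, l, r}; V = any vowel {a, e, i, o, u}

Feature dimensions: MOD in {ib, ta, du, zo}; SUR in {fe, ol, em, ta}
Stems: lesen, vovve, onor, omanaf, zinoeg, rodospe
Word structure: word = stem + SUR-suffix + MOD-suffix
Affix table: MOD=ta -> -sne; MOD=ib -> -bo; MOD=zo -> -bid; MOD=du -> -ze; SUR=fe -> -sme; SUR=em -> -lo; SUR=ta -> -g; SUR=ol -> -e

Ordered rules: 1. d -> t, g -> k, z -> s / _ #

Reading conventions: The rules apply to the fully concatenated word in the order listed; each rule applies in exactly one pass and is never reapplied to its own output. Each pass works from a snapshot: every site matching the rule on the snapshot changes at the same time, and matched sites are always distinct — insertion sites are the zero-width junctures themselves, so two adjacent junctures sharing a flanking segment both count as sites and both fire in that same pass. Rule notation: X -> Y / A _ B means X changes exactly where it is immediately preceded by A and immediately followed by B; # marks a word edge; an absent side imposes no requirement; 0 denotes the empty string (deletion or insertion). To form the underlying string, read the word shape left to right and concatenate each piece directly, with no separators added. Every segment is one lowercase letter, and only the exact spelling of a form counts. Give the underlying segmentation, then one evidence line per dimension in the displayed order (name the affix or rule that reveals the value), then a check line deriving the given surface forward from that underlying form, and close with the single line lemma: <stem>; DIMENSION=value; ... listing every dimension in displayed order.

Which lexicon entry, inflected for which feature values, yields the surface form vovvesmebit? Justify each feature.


underlying: vovve-sme-bid
MOD=zo - signalled by the affix -bid
SUR=fe - signalled by the affix -sme
check: vovvesmebid -> vovvesmebit
lemma: vovve; MOD=zo; SUR=fe


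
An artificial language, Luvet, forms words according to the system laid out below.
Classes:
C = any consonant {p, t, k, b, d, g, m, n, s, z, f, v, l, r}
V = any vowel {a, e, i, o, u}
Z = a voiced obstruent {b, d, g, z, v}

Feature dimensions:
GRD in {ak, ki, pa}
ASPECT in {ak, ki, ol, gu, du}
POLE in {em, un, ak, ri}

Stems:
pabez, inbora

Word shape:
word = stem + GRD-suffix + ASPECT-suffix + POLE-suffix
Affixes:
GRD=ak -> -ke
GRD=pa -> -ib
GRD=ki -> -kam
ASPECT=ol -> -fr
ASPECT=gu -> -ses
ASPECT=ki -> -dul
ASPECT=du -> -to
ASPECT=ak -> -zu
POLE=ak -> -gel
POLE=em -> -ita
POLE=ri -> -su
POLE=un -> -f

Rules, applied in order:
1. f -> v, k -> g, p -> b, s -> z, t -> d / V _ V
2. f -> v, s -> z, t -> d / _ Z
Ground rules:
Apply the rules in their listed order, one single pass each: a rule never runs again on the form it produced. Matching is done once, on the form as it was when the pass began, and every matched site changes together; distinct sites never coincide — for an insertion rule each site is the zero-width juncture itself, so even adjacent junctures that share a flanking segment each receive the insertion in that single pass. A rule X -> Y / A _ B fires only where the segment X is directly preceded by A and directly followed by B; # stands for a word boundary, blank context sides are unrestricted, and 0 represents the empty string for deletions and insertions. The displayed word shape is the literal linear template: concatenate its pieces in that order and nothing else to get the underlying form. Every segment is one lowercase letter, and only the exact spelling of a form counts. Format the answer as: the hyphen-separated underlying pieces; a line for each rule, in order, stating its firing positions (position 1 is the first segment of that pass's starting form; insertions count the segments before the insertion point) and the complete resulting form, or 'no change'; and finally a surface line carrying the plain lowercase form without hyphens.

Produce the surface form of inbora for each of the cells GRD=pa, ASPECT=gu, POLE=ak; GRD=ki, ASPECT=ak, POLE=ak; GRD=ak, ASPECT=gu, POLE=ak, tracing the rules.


cell GRD=pa, ASPECT=gu, POLE=ak:
underlying: inbora-ib-ses-gel
1. f -> v, k -> g, p -> b, s -> z, t -> d / V _ V: no change
2. f -> v, s -> z, t -> d / _ Z: fires at position(s) 11: inboraibsezgel
surface: inboraibsezgel

cell GRD=ki, ASPECT=ak, POLE=ak:
underlying: inbora-kam-zu-gel
1. f -> v, k -> g, p -> b, s -> z, t -> d / V _ V: fires at position(s) 7: inboragamzugel
2. f -> v, s -> z, t -> d / _ Z: no change
surface: inboragamzugel

cell GRD=ak, ASPECT=gu, POLE=ak:
underlying: inbora-ke-ses-gel
1. f -> v, k -> g, p -> b, s -> z, t -> d / V _ V: fires at position(s) 7, 9: inboragezesgel
2. f -> v, s -> z, t -> d / _ Z: fires at position(s) 11: inboragezezgel
surface: inboragezezgel


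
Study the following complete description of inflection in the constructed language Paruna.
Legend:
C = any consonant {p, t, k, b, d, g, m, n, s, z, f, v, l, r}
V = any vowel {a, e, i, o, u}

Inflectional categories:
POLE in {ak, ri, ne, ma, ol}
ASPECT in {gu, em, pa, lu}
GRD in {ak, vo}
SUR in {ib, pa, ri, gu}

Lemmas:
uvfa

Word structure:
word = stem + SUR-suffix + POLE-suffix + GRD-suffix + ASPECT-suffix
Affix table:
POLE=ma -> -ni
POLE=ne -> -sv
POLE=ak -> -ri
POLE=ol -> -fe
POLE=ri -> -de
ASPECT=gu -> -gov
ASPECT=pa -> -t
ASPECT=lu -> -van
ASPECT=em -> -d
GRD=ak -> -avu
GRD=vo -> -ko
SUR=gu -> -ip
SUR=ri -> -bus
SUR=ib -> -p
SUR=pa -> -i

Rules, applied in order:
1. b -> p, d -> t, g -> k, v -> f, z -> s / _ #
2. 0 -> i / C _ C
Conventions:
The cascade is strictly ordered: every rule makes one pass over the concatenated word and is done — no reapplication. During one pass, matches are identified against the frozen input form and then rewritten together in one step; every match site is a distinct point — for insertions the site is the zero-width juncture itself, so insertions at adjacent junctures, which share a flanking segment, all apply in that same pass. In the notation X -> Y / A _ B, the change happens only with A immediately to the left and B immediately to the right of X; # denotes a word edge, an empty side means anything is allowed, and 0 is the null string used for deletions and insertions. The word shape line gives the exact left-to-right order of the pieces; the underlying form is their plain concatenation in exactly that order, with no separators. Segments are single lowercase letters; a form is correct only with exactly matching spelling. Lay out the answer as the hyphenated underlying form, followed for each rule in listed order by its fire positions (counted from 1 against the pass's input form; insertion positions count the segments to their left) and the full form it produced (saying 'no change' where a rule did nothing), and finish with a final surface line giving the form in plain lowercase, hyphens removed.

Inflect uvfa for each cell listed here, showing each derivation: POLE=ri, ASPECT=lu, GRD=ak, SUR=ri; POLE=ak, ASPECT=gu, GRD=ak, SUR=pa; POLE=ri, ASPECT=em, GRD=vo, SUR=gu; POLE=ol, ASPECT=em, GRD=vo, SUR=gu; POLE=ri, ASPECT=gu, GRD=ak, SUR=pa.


cell POLE=ri, ASPECT=lu, GRD=ak, SUR=ri:
underlying: uvfa-bus-de-avu-van
1. b -> p, d -> t, g -> k, v -> f, z -> s / _ #: no change
2. 0 -> i / C _ C: inserts after position(s) 2, 7: uvifabusideavuvan
surface: uvifabusideavuvan

cell POLE=ak, ASPECT=gu, GRD=ak, SUR=pa:
underlying: uvfa-i-ri-avu-gov
1. b -> p, d -> t, g -> k, v -> f, z -> s / _ #: fires at position(s) 13: uvfairiavugof
2. 0 -> i / C _ C: inserts after position(s) 2: uvifairiavugof
surface: uvifairiavugof

cell POLE=ri, ASPECT=em, GRD=vo, SUR=gu:
underlying: uvfa-ip-de-ko-d
1. b -> p, d -> t, g -> k, v -> f, z -> s / _ #: fires at position(s) 11: uvfaipdekot
2. 0 -> i / C _ C: inserts after position(s) 2, 6: uvifaipidekot
surface: uvifaipidekot

cell POLE=ol, ASPECT=em, GRD=vo, SUR=gu:
underlying: uvfa-ip-fe-ko-d
1. b -> p, d -> t, g -> k, v -> f, z -> s / _ #: fires at position(s) 11: uvfaipfekot
2. 0 -> i / C _ C: inserts after position(s) 2, 6: uvifaipifekot
surface: uvifaipifekot

cell POLE=ri, ASPECT=gu, GRD=ak, SUR=pa:
underlying: uvfa-i-de-avu-gov
1. b -> p, d -> t, g -> k, v -> f, z -> s / _ #: fires at position(s) 13: uvfaideavugof
2. 0 -> i / C _ C: inserts after position(s) 2: uvifaideavugof
surface: uvifaideavugof


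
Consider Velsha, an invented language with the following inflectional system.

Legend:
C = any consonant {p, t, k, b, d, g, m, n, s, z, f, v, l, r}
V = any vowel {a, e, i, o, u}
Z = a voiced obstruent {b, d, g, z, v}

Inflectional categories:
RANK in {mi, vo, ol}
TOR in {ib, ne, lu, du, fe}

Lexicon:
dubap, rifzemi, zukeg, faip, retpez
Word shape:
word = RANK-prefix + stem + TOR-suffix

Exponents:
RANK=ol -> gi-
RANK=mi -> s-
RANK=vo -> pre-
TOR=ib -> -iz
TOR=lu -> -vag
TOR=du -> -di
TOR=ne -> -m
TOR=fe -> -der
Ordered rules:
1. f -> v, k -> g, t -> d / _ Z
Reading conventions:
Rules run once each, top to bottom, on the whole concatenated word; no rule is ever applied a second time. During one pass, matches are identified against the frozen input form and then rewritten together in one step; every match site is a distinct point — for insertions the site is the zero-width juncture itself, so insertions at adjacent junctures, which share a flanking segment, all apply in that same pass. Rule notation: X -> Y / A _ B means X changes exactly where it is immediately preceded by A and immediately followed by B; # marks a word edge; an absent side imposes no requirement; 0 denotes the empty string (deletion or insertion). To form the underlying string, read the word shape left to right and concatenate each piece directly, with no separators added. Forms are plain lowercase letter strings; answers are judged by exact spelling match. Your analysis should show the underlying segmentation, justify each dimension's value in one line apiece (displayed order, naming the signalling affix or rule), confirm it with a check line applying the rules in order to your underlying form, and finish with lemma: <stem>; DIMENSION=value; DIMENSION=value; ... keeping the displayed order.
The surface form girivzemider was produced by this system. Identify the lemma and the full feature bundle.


underlying: gi-rifzemi-der
RANK=ol - signalled by the affix gi-
TOR=fe - signalled by the affix -der
check: girifzemider -> girivzemider
lemma: rifzemi; RANK=ol; TOR=fe


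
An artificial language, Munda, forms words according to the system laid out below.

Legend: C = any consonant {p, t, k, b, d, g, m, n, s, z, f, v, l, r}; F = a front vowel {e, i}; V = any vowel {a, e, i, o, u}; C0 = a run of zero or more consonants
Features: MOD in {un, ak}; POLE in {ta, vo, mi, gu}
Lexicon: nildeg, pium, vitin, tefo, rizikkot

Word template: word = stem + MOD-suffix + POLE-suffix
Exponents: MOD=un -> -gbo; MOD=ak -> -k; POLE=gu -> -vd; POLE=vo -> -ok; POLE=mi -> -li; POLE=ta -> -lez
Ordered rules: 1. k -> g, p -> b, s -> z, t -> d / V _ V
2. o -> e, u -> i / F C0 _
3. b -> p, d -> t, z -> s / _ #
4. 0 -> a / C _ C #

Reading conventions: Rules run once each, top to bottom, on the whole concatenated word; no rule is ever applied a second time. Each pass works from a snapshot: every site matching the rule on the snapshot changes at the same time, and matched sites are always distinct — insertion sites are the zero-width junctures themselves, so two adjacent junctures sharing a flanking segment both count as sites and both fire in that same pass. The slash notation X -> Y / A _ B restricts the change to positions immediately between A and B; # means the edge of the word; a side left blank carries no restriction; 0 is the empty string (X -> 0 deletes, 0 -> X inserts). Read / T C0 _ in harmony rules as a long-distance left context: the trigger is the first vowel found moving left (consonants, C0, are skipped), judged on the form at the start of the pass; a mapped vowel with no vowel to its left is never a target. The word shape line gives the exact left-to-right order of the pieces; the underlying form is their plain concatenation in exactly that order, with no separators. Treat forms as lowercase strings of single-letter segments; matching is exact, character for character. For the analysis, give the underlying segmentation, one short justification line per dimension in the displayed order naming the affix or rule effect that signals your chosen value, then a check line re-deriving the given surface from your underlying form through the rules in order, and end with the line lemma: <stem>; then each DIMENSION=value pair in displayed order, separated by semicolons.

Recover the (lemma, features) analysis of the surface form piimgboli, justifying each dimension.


underlying: pium-gbo-li
MOD=un - signalled by the affix -gbo
POLE=mi - signalled by the affix -li
check: piumgboli -> piumgboli -> piimgboli -> piimgboli -> piimgboli
lemma: pium; MOD=un; POLE=mi


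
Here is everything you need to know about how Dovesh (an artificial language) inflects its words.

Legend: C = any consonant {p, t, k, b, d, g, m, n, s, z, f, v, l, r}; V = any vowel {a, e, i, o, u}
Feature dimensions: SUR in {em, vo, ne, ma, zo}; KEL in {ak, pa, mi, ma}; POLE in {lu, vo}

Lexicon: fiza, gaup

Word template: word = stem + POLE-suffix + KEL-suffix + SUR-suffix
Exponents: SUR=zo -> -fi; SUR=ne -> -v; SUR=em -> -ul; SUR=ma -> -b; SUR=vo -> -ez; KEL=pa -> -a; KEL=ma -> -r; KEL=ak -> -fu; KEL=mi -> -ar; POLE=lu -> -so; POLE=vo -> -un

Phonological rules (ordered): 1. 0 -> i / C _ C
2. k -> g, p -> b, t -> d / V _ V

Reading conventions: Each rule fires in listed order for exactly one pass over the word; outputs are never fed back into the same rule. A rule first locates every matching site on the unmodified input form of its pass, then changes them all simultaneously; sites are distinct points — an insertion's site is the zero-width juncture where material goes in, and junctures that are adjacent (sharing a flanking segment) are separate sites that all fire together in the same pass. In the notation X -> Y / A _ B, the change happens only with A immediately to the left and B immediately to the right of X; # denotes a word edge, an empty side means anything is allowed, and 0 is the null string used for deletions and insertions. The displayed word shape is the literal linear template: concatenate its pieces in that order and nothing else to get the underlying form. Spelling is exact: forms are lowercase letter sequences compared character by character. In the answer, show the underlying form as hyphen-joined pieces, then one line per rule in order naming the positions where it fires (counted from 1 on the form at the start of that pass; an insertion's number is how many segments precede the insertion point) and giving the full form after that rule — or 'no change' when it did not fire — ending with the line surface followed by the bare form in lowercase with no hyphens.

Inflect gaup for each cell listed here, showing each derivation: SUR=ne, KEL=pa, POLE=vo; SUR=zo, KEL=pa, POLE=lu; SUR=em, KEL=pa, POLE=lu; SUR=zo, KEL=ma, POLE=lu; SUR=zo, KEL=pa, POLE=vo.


cell SUR=ne, KEL=pa, POLE=vo:
underlying: gaup-un-a-v
1. 0 -> i / C _ C: no change
2. k -> g, p -> b, t -> d / V _ V: fires at position(s) 4: gaubunav
surface: gaubunav

cell SUR=zo, KEL=pa, POLE=lu:
underlying: gaup-so-a-fi
1. 0 -> i / C _ C: inserts after position(s) 4: gaupisoafi
2. k -> g, p -> b, t -> d / V _ V: fires at position(s) 4: gaubisoafi
surface: gaubisoafi

cell SUR=em, KEL=pa, POLE=lu:
underlying: gaup-so-a-ul
1. 0 -> i / C _ C: inserts after position(s) 4: gaupisoaul
2. k -> g, p -> b, t -> d / V _ V: fires at position(s) 4: gaubisoaul
surface: gaubisoaul

cell SUR=zo, KEL=ma, POLE=lu:
underlying: gaup-so-r-fi
1. 0 -> i / C _ C: inserts after position(s) 4, 7: gaupisorifi
2. k -> g, p -> b, t -> d / V _ V: fires at position(s) 4: gaubisorifi
surface: gaubisorifi

cell SUR=zo, KEL=pa, POLE=vo:
underlying: gaup-un-a-fi
1. 0 -> i / C _ C: no change
2. k -> g, p -> b, t -> d / V _ V: fires at position(s) 4: gaubunafi
surface: gaubunafi
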